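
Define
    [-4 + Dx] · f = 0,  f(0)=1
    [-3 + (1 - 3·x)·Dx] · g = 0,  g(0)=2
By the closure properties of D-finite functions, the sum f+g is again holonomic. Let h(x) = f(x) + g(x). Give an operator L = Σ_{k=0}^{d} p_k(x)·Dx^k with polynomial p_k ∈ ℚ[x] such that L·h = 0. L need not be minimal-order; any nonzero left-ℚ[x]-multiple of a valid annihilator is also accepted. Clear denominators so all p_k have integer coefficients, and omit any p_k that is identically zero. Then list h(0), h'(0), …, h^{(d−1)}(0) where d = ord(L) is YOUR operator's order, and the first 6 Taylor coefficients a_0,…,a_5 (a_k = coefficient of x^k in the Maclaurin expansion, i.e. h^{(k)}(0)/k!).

L = (24 + 144·x) + (-2 - 96·x + 144·x^2)·Dx + (-1 + 15·x - 36·x^2)·Dx^2  (order 2).
h: a_k = 3, 10, 26, 194/3, 518/3, 7418/15, …
ICs: h(0) = 3, h′(0) = 10.

f: a_k = 1, 4, 8, 32/3, 32/3, 128/15, …
g: a_k = 2, 6, 18, 54, 162, 486, …
Weyl lclm of L_f,L_g ⇒ L₀ (ord ≤ 2).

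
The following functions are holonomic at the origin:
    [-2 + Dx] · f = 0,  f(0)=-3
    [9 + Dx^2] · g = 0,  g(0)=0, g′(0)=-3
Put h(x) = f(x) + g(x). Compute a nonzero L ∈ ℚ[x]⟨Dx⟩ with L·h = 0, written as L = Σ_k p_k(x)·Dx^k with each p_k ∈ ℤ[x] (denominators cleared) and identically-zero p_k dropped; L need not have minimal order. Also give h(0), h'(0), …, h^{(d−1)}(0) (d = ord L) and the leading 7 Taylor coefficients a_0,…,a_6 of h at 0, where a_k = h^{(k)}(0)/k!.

L = -18 + 9·Dx - 2·Dx^2 + Dx^3  (order 3).
h: a_k = -3, -9, -6, 1/2, -2, -113/40, -4/15, …
ICs: h(0) = -3, h′(0) = -9, h′′(0) = -12.

f: a_k = -3, -6, -6, -4, -2, -4/5, -4/15, …
g: a_k = 0, -3, 0, 9/2, 0, -81/40, 0, …
Sum ⇒ L₀ = lclm(L_f,L_g) in ℚ(x)⟨Dx⟩.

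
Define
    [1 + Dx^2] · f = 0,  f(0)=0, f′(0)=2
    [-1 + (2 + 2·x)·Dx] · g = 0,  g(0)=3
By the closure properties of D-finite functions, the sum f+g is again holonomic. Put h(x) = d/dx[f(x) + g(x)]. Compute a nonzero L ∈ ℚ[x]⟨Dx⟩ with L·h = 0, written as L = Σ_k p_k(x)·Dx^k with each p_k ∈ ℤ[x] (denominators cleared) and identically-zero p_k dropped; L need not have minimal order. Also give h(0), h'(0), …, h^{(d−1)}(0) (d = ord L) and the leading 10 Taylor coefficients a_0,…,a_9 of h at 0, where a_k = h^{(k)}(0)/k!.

L = (-19 - 8·x - 4·x^2) + (-14 - 30·x - 24·x^2 - 8·x^3)·Dx + (-19 - 8·x - 4·x^2)·Dx^2 + (-14 - 30·x - 24·x^2 - 8·x^3)·Dx^3  (order 3).
h: a_k = 7/2, -3/4, -7/16, -15/32, 379/768, -189/512, 30929/92160, -1287/4096, 6082099/20643840, -36465/131072, …
ICs: h(0) = 7/2, h′(0) = -3/4, h′′(0) = -7/8.

f: a_k = 0, 2, 0, -1/3, 0, 1/60, 0, -1/2520, 0, 1/181440, …
g: a_k = 3, 3/2, -3/8, 3/16, -15/128, 21/256, -63/1024, 99/2048, -1287/32768, 2145/65536, …
Sum ⇒ L₀ = lclm(L_f,L_g) in ℚ(x)⟨Dx⟩.
Differentiate: ansatz ord ≤ ord L₀ ⇒ L.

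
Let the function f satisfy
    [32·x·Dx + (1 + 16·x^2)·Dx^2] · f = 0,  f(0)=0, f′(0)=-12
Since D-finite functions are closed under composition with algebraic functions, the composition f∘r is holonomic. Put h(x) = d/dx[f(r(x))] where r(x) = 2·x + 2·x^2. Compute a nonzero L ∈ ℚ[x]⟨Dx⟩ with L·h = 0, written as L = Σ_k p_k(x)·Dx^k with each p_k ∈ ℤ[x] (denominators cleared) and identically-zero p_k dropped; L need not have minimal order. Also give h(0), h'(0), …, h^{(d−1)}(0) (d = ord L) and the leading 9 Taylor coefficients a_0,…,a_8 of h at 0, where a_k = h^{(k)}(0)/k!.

f: a_k = 0, -12, 0, 64, 0, -3072/5, 0, 49152/7, 0, …
L₀ from L_f via x↦r, Dx↦r'^{-1}Dx.
Derive L from L₀ (diff closure).
L = (-2 + 128·x + 512·x^2 + 768·x^3 + 384·x^4) + (1 + 2·x + 64·x^2 + 256·x^3 + 320·x^4 + 128·x^5)·Dx  (order 1).
h: a_k = -24, -48, 1536, 6144, -90624, -586752, 4915200, 48758784, -233668608, …
ICs: h(0) = -24.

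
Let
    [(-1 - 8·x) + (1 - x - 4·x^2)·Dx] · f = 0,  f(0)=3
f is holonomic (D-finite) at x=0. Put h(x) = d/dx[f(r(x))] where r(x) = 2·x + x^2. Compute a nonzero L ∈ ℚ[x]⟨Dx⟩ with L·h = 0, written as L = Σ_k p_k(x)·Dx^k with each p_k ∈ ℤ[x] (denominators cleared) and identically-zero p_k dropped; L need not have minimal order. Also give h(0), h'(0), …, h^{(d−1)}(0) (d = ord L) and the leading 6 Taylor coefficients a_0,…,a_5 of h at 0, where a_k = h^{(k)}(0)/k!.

f: a_k = 3, 3, 15, 27, 87, 195, …
Change of var in L_f (x↦r) gives L₀.
Derive L from L₀ (diff closure).
L = (21 + 150·x + 987·x^2 + 2192·x^3 + 2148·x^4 + 960·x^5 + 160·x^6) + (-1 - 15·x + 27·x^2 + 345·x^3 + 700·x^4 + 588·x^5 + 224·x^6 + 32·x^7)·Dx  (order 1).
h: a_k = 6, 126, 828, 6924, 45930, 314802, …
ICs: h(0) = 6.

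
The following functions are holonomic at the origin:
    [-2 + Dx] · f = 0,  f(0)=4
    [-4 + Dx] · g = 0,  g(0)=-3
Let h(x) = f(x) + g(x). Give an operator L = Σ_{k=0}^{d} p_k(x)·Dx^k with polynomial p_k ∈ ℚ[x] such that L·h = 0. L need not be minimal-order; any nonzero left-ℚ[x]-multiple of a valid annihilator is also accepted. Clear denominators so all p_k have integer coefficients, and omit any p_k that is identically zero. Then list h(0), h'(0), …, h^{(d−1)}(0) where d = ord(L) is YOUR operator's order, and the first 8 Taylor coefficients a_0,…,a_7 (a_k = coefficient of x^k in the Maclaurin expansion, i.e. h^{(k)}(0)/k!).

f: a_k = 4, 8, 8, 16/3, 8/3, 16/15, 16/45, 32/315, …
g: a_k = -3, -12, -24, -32, -32, -128/5, -256/15, -1024/105, …
h₀=f+g: left-lcm gives L₀, ord ≤ 2.
L = 8 - 6·Dx + Dx^2  (order 2).
h: a_k = 1, -4, -16, -80/3, -88/3, -368/15, -752/45, -608/63, …
ICs: h(0) = 1, h′(0) = -4.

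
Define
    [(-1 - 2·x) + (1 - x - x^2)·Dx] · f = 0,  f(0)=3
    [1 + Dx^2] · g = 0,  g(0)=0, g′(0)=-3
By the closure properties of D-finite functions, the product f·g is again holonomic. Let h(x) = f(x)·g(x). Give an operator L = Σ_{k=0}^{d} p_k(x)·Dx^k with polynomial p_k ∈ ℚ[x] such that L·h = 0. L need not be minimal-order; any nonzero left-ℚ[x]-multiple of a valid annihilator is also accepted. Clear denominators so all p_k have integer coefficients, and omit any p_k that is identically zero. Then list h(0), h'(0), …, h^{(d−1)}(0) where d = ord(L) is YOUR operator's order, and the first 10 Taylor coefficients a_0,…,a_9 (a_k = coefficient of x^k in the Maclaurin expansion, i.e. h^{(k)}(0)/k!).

f: a_k = 3, 3, 6, 9, 15, 24, 39, 63, 102, 165, …
g: a_k = 0, -3, 0, 1/2, 0, -1/40, 0, 1/1680, 0, -1/120960, …
Product ⇒ symmetric product L₀, ord ≤ 2.
L = (1 + x + x^2) + (2 + 4·x)·Dx + (-1 + x + x^2)·Dx^2  (order 2).
h: a_k = 0, -9, -9, -33/2, -51/2, -1683/40, -2703/40, -61403/560, -19849/112, -11566657/40320, …
ICs: h(0) = 0, h′(0) = -9.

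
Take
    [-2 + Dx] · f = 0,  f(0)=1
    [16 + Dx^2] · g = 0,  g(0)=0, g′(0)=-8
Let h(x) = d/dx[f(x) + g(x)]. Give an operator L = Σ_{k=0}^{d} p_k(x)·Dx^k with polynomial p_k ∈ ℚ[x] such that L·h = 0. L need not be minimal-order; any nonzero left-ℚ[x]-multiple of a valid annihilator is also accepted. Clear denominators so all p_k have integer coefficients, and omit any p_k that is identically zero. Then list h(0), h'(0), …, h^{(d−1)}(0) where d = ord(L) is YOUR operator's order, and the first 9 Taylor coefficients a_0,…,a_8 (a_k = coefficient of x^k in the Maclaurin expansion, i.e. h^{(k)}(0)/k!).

f: a_k = 1, 2, 2, 4/3, 2/3, 4/15, 4/45, 8/315, 2/315, …
g: a_k = 0, -8, 0, 64/3, 0, -256/15, 0, 2048/315, 0, …
Weyl lclm of L_f,L_g ⇒ L₀ (ord ≤ 3).
Derive L from L₀ (diff closure).
L = 32 - 16·Dx + 2·Dx^2 - Dx^3  (order 3).
h: a_k = -6, 4, 68, 8/3, -84, 8/15, 2056/45, 16/315, -1364/105, …
ICs: h(0) = -6, h′(0) = 4, h′′(0) = 136.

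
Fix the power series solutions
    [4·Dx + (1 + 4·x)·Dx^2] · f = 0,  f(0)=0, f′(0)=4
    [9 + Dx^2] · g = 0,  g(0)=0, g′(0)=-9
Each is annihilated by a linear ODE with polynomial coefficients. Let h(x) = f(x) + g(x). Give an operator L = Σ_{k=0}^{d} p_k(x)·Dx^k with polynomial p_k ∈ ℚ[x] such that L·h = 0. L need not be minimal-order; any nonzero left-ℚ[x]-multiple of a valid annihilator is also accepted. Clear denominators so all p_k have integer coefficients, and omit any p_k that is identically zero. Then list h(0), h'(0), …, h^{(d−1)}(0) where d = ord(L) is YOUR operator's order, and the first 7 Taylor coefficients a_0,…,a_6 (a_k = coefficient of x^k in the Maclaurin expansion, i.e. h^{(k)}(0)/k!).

L = (3780 + 2592·x + 5184·x^2)·Dx + (369 + 2124·x + 3888·x^2 + 5184·x^3)·Dx^2 + (420 + 288·x + 576·x^2)·Dx^3 + (41 + 236·x + 432·x^2 + 576·x^3)·Dx^4  (order 4).
h: a_k = 0, -5, -8, 209/6, -64, 7949/40, -2048/3, …
ICs: h(0) = 0, h′(0) = -5, h′′(0) = -16, h′′′(0) = 209.

f: a_k = 0, 4, -8, 64/3, -64, 1024/5, -2048/3, …
g: a_k = 0, -9, 0, 27/2, 0, -243/40, 0, …
h₀=f+g: left-lcm gives L₀, ord ≤ 4.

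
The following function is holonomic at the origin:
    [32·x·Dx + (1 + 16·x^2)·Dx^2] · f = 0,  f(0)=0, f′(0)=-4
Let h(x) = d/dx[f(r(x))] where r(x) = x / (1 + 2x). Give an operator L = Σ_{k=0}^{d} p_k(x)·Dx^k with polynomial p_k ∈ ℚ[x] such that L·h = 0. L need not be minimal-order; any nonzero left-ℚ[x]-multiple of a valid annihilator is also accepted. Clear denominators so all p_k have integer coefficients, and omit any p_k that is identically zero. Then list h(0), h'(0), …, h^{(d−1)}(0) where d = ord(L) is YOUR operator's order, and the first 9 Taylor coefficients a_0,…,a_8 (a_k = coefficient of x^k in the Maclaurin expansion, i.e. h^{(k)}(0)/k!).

f: a_k = 0, -4, 0, 64/3, 0, -1024/5, 0, 16384/7, 0, …
Substitute x→r, Dx→(1/r')Dx; clear ⇒ L₀.
h₀' ⇒ L via d/dx closure of L₀.
L = (4 + 40·x) + (1 + 4·x + 20·x^2)·Dx  (order 1).
h: a_k = -4, 16, 16, -384, 1216, 2816, -35584, 86016, 367616, …
ICs: h(0) = -4.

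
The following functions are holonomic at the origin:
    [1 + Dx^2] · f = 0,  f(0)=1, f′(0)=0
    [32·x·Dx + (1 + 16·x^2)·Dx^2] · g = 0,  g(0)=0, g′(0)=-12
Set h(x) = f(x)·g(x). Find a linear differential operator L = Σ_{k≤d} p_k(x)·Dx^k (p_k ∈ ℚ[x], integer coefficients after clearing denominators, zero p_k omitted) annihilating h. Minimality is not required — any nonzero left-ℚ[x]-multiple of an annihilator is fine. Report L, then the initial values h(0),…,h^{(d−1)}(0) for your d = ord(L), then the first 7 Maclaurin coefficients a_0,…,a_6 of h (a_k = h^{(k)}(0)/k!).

f: a_k = 1, 0, -1/2, 0, 1/24, 0, -1/720, …
g: a_k = 0, -12, 0, 64, 0, -3072/5, 0, …
Product ⇒ symmetric product L₀, ord ≤ 4.
L = (1105 + 51776·x^2 + 22016·x^4 + 16384·x^6 + 65536·x^8) + (2112·x + 35840·x^3 + 49152·x^5 + 262144·x^7)·Dx + (1122 + 52352·x^2 + 27648·x^4 + 32768·x^6 + 131072·x^8)·Dx^2 + (2112·x + 35840·x^3 + 49152·x^5 + 262144·x^7)·Dx^3 + (17 + 576·x^2 + 5632·x^4 + 16384·x^6 + 65536·x^8)·Dx^4  (order 4).
h: a_k = 0, -12, 0, 70, 0, -6469/10, 0, …
ICs: h(0) = 0, h′(0) = -12, h′′(0) = 0, h′′′(0) = 420.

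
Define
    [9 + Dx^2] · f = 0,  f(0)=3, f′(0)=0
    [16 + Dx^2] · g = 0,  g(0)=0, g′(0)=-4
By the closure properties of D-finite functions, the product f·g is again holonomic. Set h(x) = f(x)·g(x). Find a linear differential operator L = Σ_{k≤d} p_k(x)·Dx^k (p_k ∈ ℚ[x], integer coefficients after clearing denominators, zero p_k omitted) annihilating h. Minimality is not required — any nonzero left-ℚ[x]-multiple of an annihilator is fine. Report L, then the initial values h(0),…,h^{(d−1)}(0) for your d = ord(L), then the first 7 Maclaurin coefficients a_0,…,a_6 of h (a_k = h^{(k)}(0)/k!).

L = 49 + 50·Dx^2 + Dx^4  (order 4).
h: a_k = 0, -12, 0, 86, 0, -2101/10, 0, …
ICs: h(0) = 0, h′(0) = -12, h′′(0) = 0, h′′′(0) = 516.

f: a_k = 3, 0, -27/2, 0, 81/8, 0, -243/80, …
g: a_k = 0, -4, 0, 32/3, 0, -128/15, 0, …
Sym-product of L_f,L_g gives L₀ (≤ ord 4).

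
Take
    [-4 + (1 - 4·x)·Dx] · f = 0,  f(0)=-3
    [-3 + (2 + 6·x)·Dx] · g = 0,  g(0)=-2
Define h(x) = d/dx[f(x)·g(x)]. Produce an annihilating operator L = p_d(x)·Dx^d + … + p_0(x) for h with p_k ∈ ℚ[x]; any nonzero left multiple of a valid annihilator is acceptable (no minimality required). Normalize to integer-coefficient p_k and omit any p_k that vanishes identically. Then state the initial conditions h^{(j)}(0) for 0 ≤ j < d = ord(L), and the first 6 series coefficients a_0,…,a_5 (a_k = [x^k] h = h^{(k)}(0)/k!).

L = (167 + 792·x + 432·x^2) + (-22 - 2·x + 288·x^2 + 288·x^3)·Dx  (order 1).
h: a_k = 33, 501/2, 12267/8, 129633/16, 5210835/128, 49886235/256, …
ICs: h(0) = 33.

f: a_k = -3, -12, -48, -192, -768, -3072, …
g: a_k = -2, -3, 9/4, -27/8, 405/64, -1701/128, …
Product ⇒ symmetric product L₀, ord ≤ 1.
h₀' ⇒ L via d/dx closure of L₀.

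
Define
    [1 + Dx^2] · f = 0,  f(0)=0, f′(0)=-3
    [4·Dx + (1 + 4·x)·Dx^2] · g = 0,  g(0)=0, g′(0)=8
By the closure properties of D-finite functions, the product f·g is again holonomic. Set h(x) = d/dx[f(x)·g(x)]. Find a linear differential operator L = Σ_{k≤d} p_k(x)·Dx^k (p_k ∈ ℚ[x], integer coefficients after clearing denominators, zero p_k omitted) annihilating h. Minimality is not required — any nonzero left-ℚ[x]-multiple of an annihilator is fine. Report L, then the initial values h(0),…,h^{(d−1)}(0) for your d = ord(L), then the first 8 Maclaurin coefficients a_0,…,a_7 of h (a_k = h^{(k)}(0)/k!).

L = (-12355 - 1064·x - 6288·x^2 - 16128·x^3 - 13568·x^4 + 6144·x^5 + 4096·x^6) + (-3384 - 15968·x - 14080·x^2 - 15360·x^3 + 10240·x^4 + 8192·x^5)·Dx + (-12502 - 2384·x - 10016·x^2 - 19968·x^3 - 14848·x^4 + 12288·x^5 + 8192·x^6)·Dx^2 + (-3384 - 15968·x - 14080·x^2 - 15360·x^3 + 10240·x^4 + 8192·x^5)·Dx^3 + (-147 - 1320·x - 3728·x^2 - 3840·x^3 - 1280·x^4 + 6144·x^5 + 4096·x^6)·Dx^4  (order 4).
h: a_k = 0, -48, 144, -496, 1880, -7246, 141134/5, -2325068/21, …
ICs: h(0) = 0, h′(0) = -48, h′′(0) = 288, h′′′(0) = -2976.

f: a_k = 0, -3, 0, 1/2, 0, -1/40, 0, 1/1680, …
g: a_k = 0, 8, -16, 128/3, -128, 2048/5, -4096/3, 32768/7, …
Product ⇒ symmetric product L₀, ord ≤ 4.
h=h₀': d/dx-closure on L₀ ⇒ L.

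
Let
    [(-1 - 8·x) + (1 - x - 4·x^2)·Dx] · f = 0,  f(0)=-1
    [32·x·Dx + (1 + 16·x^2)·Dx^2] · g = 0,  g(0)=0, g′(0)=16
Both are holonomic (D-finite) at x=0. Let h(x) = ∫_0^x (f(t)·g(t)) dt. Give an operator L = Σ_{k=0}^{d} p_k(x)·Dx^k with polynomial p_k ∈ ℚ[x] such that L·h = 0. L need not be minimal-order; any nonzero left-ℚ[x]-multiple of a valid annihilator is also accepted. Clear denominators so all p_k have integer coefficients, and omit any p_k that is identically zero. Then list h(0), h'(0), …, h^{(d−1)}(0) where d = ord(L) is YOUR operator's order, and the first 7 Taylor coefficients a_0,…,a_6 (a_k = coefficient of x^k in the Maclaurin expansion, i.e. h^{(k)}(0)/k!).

f: a_k = -1, -1, -5, -9, -29, -65, -181, …
g: a_k = 0, 16, 0, -256/3, 0, 4096/5, 0, …
L₀ := L_f ⊗_s L_g (sym. prod.), ord ≤ 2.
Integrate: L := L₀·Dx.
L = (8 + 32·x + 384·x^2)·Dx + (2 - 16·x + 64·x^2 + 384·x^3)·Dx^2 + (-1 + x - 12·x^2 + 16·x^3 + 64·x^4)·Dx^3  (order 3).
h: a_k = 0, 0, -8, -16/3, 4/3, -176/15, -6424/45, …
ICs: h(0) = 0, h′(0) = 0, h′′(0) = -16.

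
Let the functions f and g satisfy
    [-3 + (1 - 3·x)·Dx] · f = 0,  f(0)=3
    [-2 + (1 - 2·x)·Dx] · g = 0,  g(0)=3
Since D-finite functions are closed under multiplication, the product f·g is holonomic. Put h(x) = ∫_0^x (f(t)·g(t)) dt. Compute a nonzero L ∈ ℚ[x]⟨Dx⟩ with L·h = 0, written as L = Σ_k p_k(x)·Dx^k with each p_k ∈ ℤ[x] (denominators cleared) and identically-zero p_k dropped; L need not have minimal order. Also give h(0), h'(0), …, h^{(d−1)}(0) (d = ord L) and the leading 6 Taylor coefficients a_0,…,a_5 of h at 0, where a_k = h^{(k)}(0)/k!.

L = (-5 + 12·x)·Dx + (1 - 5·x + 6·x^2)·Dx^2  (order 2).
h: a_k = 0, 9, 45/2, 57, 585/4, 1899/5, …
ICs: h(0) = 0, h′(0) = 9.

f: a_k = 3, 9, 27, 81, 243, 729, …
g: a_k = 3, 6, 12, 24, 48, 96, …
Product ⇒ symmetric product L₀, ord ≤ 1.
h=∫h₀ ⇒ L = L₀·Dx.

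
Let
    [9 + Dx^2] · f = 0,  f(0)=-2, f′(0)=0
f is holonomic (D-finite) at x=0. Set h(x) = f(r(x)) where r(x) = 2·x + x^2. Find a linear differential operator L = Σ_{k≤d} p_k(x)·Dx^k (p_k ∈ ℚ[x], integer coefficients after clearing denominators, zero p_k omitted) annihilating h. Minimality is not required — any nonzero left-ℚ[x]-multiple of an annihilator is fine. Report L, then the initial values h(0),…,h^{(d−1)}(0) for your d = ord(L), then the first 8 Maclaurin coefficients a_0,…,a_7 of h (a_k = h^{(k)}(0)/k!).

L = (36 + 108·x + 108·x^2 + 36·x^3) - Dx + (1 + x)·Dx^2  (order 2).
h: a_k = -2, 0, 36, 36, -99, -216, -162/5, 1674/5, …
ICs: h(0) = -2, h′(0) = 0.

f: a_k = -2, 0, 9, 0, -27/4, 0, 81/40, 0, …
h₀=f(r): pull back L_f along r ⇒ L₀.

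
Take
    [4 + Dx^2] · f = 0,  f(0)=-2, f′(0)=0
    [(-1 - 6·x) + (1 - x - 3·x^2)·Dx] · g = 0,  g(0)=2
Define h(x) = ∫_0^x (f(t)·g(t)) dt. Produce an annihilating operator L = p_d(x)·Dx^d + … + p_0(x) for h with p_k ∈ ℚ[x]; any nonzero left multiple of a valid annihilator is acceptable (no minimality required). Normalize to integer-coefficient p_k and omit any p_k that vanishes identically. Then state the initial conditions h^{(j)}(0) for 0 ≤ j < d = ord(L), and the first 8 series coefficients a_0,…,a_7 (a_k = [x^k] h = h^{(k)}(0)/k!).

L = (2 + 4·x + 12·x^2)·Dx + (2 + 12·x)·Dx^2 + (-1 + x + 3·x^2)·Dx^3  (order 3).
h: a_k = 0, -4, -2, -8/3, -5, -28/3, -160/9, -11084/315, …
ICs: h(0) = 0, h′(0) = -4, h′′(0) = -4.

f: a_k = -2, 0, 4, 0, -4/3, 0, 8/45, 0, …
g: a_k = 2, 2, 8, 14, 38, 80, 194, 434, …
Product ⇒ symmetric product L₀, ord ≤ 2.
h=∫h₀ ⇒ L = L₀·Dx.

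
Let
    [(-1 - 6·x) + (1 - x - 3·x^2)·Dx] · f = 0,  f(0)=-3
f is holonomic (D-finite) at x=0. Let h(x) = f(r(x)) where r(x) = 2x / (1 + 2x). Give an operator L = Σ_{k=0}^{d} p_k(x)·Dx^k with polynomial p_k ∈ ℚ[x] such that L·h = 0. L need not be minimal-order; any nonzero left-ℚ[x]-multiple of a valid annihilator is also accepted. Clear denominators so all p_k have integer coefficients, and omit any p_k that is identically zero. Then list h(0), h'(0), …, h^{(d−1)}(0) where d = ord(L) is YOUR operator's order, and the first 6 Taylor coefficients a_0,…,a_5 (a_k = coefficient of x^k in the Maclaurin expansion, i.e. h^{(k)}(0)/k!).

f: a_k = -3, -3, -12, -21, -57, -120, …
h₀=f(r): pull back L_f along r ⇒ L₀.
L = (2 + 28·x) + (-1 - 4·x + 8·x^2 + 24·x^3)·Dx  (order 1).
h: a_k = -3, -6, -36, 0, -432, 864, …
ICs: h(0) = -3.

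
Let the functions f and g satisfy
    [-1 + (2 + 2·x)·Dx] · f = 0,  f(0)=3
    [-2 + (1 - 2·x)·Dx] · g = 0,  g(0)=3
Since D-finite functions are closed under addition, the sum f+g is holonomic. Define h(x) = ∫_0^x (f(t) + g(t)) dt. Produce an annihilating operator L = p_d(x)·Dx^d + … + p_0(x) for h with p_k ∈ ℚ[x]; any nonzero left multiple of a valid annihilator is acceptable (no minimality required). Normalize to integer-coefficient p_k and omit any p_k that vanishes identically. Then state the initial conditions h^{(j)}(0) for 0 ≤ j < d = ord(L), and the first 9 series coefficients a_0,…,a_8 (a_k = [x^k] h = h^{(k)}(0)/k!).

L = (6 + 4·x)·Dx + (-11 - 20·x - 12·x^2)·Dx^2 + (2 + 2·x - 8·x^2 - 8·x^3)·Dx^3  (order 3).
h: a_k = 0, 6, 15/4, 31/8, 387/64, 6129/640, 8199/512, 196545/7168, 786531/16384, …
ICs: h(0) = 0, h′(0) = 6, h′′(0) = 15/2.

f: a_k = 3, 3/2, -3/8, 3/16, -15/128, 21/256, -63/1024, 99/2048, -1287/32768, …
g: a_k = 3, 6, 12, 24, 48, 96, 192, 384, 768, …
f+g: L₀ = lclm(L_f,L_g), ord ≤ 1+1.
Integrate: L := L₀·Dx.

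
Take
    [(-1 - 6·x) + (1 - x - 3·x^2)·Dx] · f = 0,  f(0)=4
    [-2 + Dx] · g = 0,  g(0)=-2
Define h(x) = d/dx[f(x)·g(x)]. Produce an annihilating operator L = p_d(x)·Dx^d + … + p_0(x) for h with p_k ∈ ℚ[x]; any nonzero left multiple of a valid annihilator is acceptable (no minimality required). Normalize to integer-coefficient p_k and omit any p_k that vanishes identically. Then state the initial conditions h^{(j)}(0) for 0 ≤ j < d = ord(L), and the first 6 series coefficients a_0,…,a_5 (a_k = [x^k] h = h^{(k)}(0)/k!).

f: a_k = 4, 4, 16, 28, 76, 160, …
g: a_k = -2, -4, -4, -8/3, -4/3, -8/15, …
Sym-product of L_f,L_g gives L₀ (≤ ord 1).
h₀' ⇒ L via d/dx closure of L₀.
L = (16 + 30·x - 2·x^2 - 48·x^3 + 36·x^4) + (-3 - x + 19·x^2 + 6·x^3 - 18·x^4)·Dx  (order 1).
h: a_k = -24, -128, -440, -1376, -11792/3, -163696/15, …
ICs: h(0) = -24.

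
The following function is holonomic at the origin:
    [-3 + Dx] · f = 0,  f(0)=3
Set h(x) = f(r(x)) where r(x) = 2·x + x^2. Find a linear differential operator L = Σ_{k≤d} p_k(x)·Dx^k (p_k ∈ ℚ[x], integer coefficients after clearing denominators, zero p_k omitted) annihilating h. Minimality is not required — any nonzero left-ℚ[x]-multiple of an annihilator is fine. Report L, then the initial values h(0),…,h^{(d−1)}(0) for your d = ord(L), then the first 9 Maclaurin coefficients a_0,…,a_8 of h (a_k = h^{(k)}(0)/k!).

L = (-6 - 6·x) + Dx  (order 1).
h: a_k = 3, 18, 63, 162, 675/2, 2997/5, 9369/10, 46089/35, 473283/280, …
ICs: h(0) = 3.

f: a_k = 3, 9, 27/2, 27/2, 81/8, 243/40, 243/80, 729/560, 2187/4480, …
Substitute x→r, Dx→(1/r')Dx; clear ⇒ L₀.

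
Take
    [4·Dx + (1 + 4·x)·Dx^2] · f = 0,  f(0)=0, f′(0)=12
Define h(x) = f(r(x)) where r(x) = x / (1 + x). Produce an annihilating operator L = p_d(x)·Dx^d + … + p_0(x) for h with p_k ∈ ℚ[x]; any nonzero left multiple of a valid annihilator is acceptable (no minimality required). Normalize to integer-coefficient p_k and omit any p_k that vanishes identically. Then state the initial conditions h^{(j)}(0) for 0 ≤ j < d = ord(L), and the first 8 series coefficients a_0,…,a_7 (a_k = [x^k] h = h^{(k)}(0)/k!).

f: a_k = 0, 12, -24, 64, -192, 3072/5, -2048, 49152/7, …
h₀=f(r): pull back L_f along r ⇒ L₀.
L = (6 + 10·x)·Dx + (1 + 6·x + 5·x^2)·Dx^2  (order 2).
h: a_k = 0, 12, -36, 124, -468, 9372/5, -7812, 234372/7, …
ICs: h(0) = 0, h′(0) = 12.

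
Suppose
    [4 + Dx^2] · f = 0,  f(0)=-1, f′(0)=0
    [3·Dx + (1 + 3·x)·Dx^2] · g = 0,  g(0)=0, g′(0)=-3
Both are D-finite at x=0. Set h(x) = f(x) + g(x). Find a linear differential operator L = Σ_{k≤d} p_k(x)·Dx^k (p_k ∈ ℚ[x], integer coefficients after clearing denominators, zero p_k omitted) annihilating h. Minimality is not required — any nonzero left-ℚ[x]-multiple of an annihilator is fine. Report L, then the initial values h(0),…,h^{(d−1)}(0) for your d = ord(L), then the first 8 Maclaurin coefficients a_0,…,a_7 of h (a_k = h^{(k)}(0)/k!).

f: a_k = -1, 0, 2, 0, -2/3, 0, 4/45, 0, …
g: a_k = 0, -3, 9/2, -9, 81/4, -243/5, 243/2, -2187/7, …
Weyl lclm of L_f,L_g ⇒ L₀ (ord ≤ 4).
L = (348 + 144·x + 216·x^2)·Dx + (44 + 180·x + 216·x^2 + 216·x^3)·Dx^2 + (87 + 36·x + 54·x^2)·Dx^3 + (11 + 45·x + 54·x^2 + 54·x^3)·Dx^4  (order 4).
h: a_k = -1, -3, 13/2, -9, 235/12, -243/5, 10943/90, -2187/7, …
ICs: h(0) = -1, h′(0) = -3, h′′(0) = 13, h′′′(0) = -54.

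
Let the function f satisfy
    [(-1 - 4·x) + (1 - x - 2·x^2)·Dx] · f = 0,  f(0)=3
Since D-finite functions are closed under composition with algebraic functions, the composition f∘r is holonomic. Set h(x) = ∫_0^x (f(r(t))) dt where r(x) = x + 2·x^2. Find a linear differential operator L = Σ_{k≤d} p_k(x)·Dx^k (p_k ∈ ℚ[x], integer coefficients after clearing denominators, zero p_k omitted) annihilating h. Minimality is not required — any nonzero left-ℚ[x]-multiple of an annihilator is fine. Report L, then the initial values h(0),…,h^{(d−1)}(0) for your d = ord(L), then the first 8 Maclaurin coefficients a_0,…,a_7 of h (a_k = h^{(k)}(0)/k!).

f: a_k = 3, 3, 9, 15, 33, 63, 129, 255, …
Substitute x→r, Dx→(1/r')Dx; clear ⇒ L₀.
h=∫h₀ ⇒ L = L₀·Dx.
L = (1 + 8·x + 24·x^2 + 32·x^3)·Dx + (-1 + x + 4·x^2 + 8·x^3 + 8·x^4)·Dx^2  (order 2).
h: a_k = 0, 3, 3/2, 5, 51/4, 159/5, 169/2, 1671/7, …
ICs: h(0) = 0, h′(0) = 3.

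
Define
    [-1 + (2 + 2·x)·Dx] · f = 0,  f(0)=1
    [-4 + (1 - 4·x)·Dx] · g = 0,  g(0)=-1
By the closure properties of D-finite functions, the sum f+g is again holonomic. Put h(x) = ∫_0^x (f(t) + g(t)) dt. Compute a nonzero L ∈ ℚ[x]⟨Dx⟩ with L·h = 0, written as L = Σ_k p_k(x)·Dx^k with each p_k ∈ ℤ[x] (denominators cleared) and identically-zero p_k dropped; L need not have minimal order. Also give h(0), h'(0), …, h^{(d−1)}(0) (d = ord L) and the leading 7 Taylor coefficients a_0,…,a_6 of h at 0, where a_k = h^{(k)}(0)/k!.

f: a_k = 1, 1/2, -1/8, 1/16, -5/128, 7/256, -21/1024, …
g: a_k = -1, -4, -16, -64, -256, -1024, -4096, …
Sum ⇒ L₀ = lclm(L_f,L_g) in ℚ(x)⟨Dx⟩.
h=∫h₀ ⇒ L = L₀·Dx.
L = (68 + 48·x)·Dx + (-129 - 248·x - 144·x^2)·Dx^2 + (14 - 18·x - 128·x^2 - 96·x^3)·Dx^3  (order 3).
h: a_k = 0, 0, -7/4, -43/8, -1023/64, -32773/640, -87379/512, …
ICs: h(0) = 0, h′(0) = 0, h′′(0) = -7/2.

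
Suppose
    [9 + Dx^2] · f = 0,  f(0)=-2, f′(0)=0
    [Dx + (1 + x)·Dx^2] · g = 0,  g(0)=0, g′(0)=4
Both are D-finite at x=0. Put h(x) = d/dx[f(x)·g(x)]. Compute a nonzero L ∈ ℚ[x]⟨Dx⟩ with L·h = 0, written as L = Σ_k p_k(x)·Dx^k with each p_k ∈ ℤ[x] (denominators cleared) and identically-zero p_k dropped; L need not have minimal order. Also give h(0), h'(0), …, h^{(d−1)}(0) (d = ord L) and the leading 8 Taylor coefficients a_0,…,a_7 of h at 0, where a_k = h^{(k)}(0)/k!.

L = (13743 + 107892·x + 319302·x^2 + 475308·x^3 + 381267·x^4 + 157464·x^5 + 26244·x^6) + (4104 + 24192·x + 53460·x^2 + 56700·x^3 + 29160·x^4 + 5832·x^5)·Dx + (4020 + 27828·x + 76770·x^2 + 109512·x^3 + 85698·x^4 + 34992·x^5 + 5832·x^6)·Dx^2 + (456 + 2688·x + 5940·x^2 + 6300·x^3 + 3240·x^4 + 648·x^5)·Dx^3 + (277 + 1760·x + 4588·x^2 + 6300·x^3 + 4815·x^4 + 1944·x^5 + 324·x^6)·Dx^4  (order 4).
h: a_k = -8, 8, 100, -64, -83, 35, 361/10, -92/5, …
ICs: h(0) = -8, h′(0) = 8, h′′(0) = 200, h′′′(0) = -384.

f: a_k = -2, 0, 9, 0, -27/4, 0, 81/40, 0, …
g: a_k = 0, 4, -2, 4/3, -1, 4/5, -2/3, 4/7, …
L₀ := L_f ⊗_s L_g (sym. prod.), ord ≤ 4.
Derive L from L₀ (diff closure).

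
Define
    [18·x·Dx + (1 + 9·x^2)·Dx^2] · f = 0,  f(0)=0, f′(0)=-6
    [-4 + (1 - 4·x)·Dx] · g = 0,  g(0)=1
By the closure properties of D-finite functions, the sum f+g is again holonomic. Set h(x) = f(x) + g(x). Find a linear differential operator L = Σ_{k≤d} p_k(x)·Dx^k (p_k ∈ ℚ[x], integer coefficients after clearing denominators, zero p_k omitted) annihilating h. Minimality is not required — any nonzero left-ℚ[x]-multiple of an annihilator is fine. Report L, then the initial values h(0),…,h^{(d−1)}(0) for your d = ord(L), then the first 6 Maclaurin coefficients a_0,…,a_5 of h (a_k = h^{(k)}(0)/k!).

L = (72 - 1152·x - 1944·x^2)·Dx + (-57 + 72·x - 765·x^2 - 1944·x^3)·Dx^2 + (4 - 7·x - 63·x^3 - 324·x^4)·Dx^3  (order 3).
h: a_k = 1, -2, 16, 82, 256, 4634/5, …
ICs: h(0) = 1, h′(0) = -2, h′′(0) = 32.

f: a_k = 0, -6, 0, 18, 0, -486/5, …
g: a_k = 1, 4, 16, 64, 256, 1024, …
Weyl lclm of L_f,L_g ⇒ L₀ (ord ≤ 3).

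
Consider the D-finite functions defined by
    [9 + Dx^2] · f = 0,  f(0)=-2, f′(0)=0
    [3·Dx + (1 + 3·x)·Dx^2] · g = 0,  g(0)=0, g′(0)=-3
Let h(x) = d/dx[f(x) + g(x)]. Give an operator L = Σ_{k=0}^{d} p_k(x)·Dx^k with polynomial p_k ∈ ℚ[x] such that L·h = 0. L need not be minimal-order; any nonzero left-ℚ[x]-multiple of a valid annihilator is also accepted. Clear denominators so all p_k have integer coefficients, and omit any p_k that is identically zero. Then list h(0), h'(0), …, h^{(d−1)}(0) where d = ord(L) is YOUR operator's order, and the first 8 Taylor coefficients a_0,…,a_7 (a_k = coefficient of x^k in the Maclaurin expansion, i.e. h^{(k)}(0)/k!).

L = (63 + 54·x + 81·x^2) + (9 + 45·x + 81·x^2 + 81·x^3)·Dx + (7 + 6·x + 9·x^2)·Dx^2 + (1 + 5·x + 9·x^2 + 9·x^3)·Dx^3  (order 3).
h: a_k = -3, 27, -27, 54, -243, 14823/20, -2187, 1836351/280, …
ICs: h(0) = -3, h′(0) = 27, h′′(0) = -54.

f: a_k = -2, 0, 9, 0, -27/4, 0, 81/40, 0, …
g: a_k = 0, -3, 9/2, -9, 81/4, -243/5, 243/2, -2187/7, …
Weyl lclm of L_f,L_g ⇒ L₀ (ord ≤ 4).
h=h₀': d/dx-closure on L₀ ⇒ L.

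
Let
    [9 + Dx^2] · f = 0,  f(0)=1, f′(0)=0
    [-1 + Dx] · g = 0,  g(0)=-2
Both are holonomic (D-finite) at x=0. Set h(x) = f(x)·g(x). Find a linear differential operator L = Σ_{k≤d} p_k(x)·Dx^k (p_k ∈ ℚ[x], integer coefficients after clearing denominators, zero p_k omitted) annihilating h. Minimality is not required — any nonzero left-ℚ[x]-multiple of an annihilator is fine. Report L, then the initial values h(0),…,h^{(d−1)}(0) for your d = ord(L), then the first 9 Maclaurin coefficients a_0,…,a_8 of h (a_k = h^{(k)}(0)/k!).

L = 10 - 2·Dx + Dx^2  (order 2).
h: a_k = -2, -2, 8, 26/3, -7/3, -79/15, -44/45, 307/315, 527/1260, …
ICs: h(0) = -2, h′(0) = -2.

f: a_k = 1, 0, -9/2, 0, 27/8, 0, -81/80, 0, 729/4480, …
g: a_k = -2, -2, -1, -1/3, -1/12, -1/60, -1/360, -1/2520, -1/20160, …
f·g: L₀ = L_f ⊗_s L_g, ord ≤ 2·1.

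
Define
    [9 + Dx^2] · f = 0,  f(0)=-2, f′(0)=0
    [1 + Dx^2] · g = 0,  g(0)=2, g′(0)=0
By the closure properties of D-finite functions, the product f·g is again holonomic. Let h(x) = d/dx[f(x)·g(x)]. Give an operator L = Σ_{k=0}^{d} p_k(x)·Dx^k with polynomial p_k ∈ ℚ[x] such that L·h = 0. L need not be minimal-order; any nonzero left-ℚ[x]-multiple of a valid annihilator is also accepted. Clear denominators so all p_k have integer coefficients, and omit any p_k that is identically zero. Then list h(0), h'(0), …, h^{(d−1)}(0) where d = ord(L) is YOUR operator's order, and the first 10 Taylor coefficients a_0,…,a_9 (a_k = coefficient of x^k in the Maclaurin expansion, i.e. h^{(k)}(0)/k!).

L = 64 + 20·Dx^2 + Dx^4  (order 4).
h: a_k = 0, 40, 0, -272/3, 0, 208/3, 0, -8224/315, 0, 3280/567, …
ICs: h(0) = 0, h′(0) = 40, h′′(0) = 0, h′′′(0) = -544.

f: a_k = -2, 0, 9, 0, -27/4, 0, 81/40, 0, -729/2240, 0, …
g: a_k = 2, 0, -1, 0, 1/12, 0, -1/360, 0, 1/20160, 0, …
L₀ := L_f ⊗_s L_g (sym. prod.), ord ≤ 4.
h=h₀': d/dx-closure on L₀ ⇒ L.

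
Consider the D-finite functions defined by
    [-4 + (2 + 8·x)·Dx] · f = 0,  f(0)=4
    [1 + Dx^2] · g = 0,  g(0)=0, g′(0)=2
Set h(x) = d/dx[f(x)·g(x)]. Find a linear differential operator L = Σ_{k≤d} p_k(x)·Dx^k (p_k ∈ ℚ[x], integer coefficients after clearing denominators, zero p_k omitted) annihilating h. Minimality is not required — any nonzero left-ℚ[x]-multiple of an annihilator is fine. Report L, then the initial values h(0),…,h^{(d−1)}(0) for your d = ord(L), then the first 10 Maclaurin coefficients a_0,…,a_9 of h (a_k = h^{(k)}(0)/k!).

f: a_k = 4, 8, -8, 16, -40, 112, -336, 1056, -3432, 11440, …
g: a_k = 0, 2, 0, -1/3, 0, 1/60, 0, -1/2520, 0, 1/181440, …
Sym-product of L_f,L_g gives L₀ (≤ ord 2).
h₀' ⇒ L via d/dx closure of L₀.
L = (-7 + 336·x + 736·x^2 + 256·x^3 + 256·x^4) + (44 + 144·x - 192·x^2 - 256·x^3)·Dx + (13 + 112·x + 288·x^2 + 256·x^3 + 256·x^4)·Dx^2  (order 2).
h: a_k = 8, 32, -52, 352/3, -1159/3, 6564/5, -83009/18, 5228824/315, -61260163/1008, 510977233/2268, …
ICs: h(0) = 8, h′(0) = 32.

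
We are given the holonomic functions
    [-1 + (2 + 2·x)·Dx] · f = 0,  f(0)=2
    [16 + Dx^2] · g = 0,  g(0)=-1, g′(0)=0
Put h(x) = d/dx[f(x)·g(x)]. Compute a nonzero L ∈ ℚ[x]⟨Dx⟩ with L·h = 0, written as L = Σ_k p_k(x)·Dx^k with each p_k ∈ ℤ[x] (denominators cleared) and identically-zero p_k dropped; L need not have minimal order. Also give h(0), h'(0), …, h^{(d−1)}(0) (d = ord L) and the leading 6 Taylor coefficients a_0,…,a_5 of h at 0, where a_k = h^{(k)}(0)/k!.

f: a_k = 2, 1, -1/4, 1/8, -5/64, 7/128, …
g: a_k = -1, 0, 8, 0, -32/3, 0, …
Sym-product of L_f,L_g gives L₀ (≤ ord 2).
Derive L from L₀ (diff closure).
L = (4733 + 17664·x + 25216·x^2 + 16384·x^3 + 4096·x^4) + (-244 - 756·x - 768·x^2 - 256·x^3)·Dx + (268 + 1048·x + 1548·x^2 + 1024·x^3 + 256·x^4)·Dx^2  (order 2).
h: a_k = -1, 65/2, 189/8, -4465/48, -18665/384, 310129/3840, …
ICs: h(0) = -1, h′(0) = 65/2.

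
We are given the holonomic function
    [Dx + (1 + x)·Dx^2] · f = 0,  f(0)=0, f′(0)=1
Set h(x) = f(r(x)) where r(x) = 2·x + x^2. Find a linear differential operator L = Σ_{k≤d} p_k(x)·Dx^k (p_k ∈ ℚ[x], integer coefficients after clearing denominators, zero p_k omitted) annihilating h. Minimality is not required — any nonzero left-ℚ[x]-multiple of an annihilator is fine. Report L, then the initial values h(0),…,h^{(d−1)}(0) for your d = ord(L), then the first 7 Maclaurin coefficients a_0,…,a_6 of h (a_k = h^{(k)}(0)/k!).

f: a_k = 0, 1, -1/2, 1/3, -1/4, 1/5, -1/6, …
Change of var in L_f (x↦r) gives L₀.
L = Dx + (1 + x)·Dx^2  (order 2).
h: a_k = 0, 2, -1, 2/3, -1/2, 2/5, -1/3, …
ICs: h(0) = 0, h′(0) = 2.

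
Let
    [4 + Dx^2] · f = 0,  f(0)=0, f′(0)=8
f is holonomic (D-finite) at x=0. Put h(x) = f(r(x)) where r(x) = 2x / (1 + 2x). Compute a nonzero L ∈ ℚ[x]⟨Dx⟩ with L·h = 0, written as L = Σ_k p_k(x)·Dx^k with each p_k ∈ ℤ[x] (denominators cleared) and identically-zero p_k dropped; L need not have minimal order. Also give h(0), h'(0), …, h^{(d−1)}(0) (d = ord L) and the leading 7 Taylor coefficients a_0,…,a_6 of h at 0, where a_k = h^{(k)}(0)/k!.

f: a_k = 0, 8, 0, -16/3, 0, 16/15, 0, …
f∘r: x↦r, Dx↦Dx/r' in L_f ⇒ L₀.
L = 16 + (4 + 24·x + 48·x^2 + 32·x^3)·Dx + (1 + 8·x + 24·x^2 + 32·x^3 + 16·x^4)·Dx^2  (order 2).
h: a_k = 0, 16, -32, 64/3, 128, -11008/15, 2560, …
ICs: h(0) = 0, h′(0) = 16.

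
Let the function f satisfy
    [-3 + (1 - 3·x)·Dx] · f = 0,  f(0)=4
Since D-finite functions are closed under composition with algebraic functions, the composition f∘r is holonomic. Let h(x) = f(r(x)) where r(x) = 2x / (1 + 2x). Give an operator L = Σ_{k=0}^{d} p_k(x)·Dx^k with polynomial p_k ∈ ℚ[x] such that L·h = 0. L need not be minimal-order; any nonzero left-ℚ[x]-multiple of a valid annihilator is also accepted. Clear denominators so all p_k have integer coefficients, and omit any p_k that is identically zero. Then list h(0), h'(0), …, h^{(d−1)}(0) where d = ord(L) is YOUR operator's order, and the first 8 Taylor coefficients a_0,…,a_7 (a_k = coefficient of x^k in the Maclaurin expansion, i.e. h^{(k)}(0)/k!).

f: a_k = 4, 12, 36, 108, 324, 972, 2916, 8748, …
Change of var in L_f (x↦r) gives L₀.
L = 6 + (-1 + 2·x + 8·x^2)·Dx  (order 1).
h: a_k = 4, 24, 96, 384, 1536, 6144, 24576, 98304, …
ICs: h(0) = 4.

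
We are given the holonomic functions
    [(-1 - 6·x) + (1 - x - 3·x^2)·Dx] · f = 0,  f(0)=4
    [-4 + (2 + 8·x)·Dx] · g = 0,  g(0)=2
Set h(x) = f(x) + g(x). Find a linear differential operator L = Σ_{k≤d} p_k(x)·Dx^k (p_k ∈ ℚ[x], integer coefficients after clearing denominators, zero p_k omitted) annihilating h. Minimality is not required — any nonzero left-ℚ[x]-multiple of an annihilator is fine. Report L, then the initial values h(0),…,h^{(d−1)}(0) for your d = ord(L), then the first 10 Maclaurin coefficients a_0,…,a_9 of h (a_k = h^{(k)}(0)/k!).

L = (-20 - 120·x - 216·x^2 - 360·x^3) + (12 + 74·x + 306·x^2 + 744·x^3 + 900·x^4)·Dx + (1 - 9·x - 73·x^2 - 18·x^3 + 354·x^4 + 360·x^5)·Dx^2  (order 2).
h: a_k = 6, 8, 12, 36, 56, 216, 220, 1396, 316, 10356, …
ICs: h(0) = 6, h′(0) = 8.

f: a_k = 4, 4, 16, 28, 76, 160, 388, 868, 2032, 4636, …
g: a_k = 2, 4, -4, 8, -20, 56, -168, 528, -1716, 5720, …
h₀=f+g: left-lcm gives L₀, ord ≤ 2.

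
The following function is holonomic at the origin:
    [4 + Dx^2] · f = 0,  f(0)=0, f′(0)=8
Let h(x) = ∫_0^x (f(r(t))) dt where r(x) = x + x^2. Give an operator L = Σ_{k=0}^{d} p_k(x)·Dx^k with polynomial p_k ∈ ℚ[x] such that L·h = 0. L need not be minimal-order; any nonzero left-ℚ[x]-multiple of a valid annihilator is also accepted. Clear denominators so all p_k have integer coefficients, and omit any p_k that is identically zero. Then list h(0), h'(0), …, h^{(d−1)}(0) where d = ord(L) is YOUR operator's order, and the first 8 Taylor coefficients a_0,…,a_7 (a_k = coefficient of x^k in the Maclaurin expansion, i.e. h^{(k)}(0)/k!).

f: a_k = 0, 8, 0, -16/3, 0, 16/15, 0, -32/315, …
f∘r: x↦r, Dx↦Dx/r' in L_f ⇒ L₀.
h=∫₀ˣh₀: take L = L₀·Dx.
L = (4 + 24·x + 48·x^2 + 32·x^3)·Dx - 2·Dx^2 + (1 + 2·x)·Dx^3  (order 3).
h: a_k = 0, 0, 4, 8/3, -4/3, -16/5, -112/45, 0, …
ICs: h(0) = 0, h′(0) = 0, h′′(0) = 8.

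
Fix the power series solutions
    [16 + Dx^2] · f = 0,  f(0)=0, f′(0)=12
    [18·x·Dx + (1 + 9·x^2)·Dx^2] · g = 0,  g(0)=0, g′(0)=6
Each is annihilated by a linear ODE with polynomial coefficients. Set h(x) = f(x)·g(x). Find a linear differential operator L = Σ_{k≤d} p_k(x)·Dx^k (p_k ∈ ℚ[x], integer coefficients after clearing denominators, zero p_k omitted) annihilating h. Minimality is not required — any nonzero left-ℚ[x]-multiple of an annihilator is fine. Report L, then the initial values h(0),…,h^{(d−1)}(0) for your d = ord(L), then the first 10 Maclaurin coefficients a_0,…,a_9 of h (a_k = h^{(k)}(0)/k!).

L = (20800 + 494784·x^2 + 2923776·x^4 + 11943936·x^6 + 26873856·x^8) + (19584·x + 342144·x^3 + 2239488·x^5 + 6718464·x^7)·Dx + (1700 + 42732·x^2 + 318816·x^4 + 1492992·x^6 + 3359232·x^8)·Dx^2 + (1224·x + 21384·x^3 + 139968·x^5 + 419904·x^7)·Dx^3 + (25 + 738·x^2 + 8505·x^4 + 46656·x^6 + 104976·x^8)·Dx^4  (order 4).
h: a_k = 0, 0, 72, 0, -408, 0, 1896, 0, -11128, 0, …
ICs: h(0) = 0, h′(0) = 0, h′′(0) = 144, h′′′(0) = 0.

f: a_k = 0, 12, 0, -32, 0, 128/5, 0, -1024/105, 0, 2048/945, …
g: a_k = 0, 6, 0, -18, 0, 486/5, 0, -4374/7, 0, 4374, …
h₀=f·g: eliminate ⇒ L₀, order ≤ 2·2.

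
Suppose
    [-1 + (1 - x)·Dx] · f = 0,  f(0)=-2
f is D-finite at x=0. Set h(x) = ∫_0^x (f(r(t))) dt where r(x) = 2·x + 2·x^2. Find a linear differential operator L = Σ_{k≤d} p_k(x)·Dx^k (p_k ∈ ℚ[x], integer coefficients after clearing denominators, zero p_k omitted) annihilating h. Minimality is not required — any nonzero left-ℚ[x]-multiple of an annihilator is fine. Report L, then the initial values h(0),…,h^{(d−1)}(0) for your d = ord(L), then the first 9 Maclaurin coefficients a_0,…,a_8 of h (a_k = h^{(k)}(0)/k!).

L = (2 + 4·x)·Dx + (-1 + 2·x + 2·x^2)·Dx^2  (order 2).
h: a_k = 0, -2, -2, -4, -8, -88/5, -40, -656/7, -224, …
ICs: h(0) = 0, h′(0) = -2.

f: a_k = -2, -2, -2, -2, -2, -2, -2, -2, -2, …
Substitute x→r, Dx→(1/r')Dx; clear ⇒ L₀.
Integrate: L := L₀·Dx.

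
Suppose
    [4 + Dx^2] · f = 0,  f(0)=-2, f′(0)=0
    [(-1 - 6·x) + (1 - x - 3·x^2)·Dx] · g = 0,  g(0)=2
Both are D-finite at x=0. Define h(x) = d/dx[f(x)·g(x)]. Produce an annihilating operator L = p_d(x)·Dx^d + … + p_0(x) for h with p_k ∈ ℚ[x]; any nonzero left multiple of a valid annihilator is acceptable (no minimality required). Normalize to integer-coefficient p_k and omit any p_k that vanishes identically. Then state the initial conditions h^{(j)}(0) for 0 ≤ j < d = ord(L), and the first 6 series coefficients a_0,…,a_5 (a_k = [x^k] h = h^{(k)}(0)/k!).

L = (10 - 16·x - 40·x^2 + 48·x^3 + 72·x^4) + (5 + 34·x + 36·x^2 + 72·x^3)·Dx + (-1 - x - x^2 + 12·x^3 + 18·x^4)·Dx^2  (order 2).
h: a_k = -4, -16, -60, -560/3, -1600/3, -22168/15, …
ICs: h(0) = -4, h′(0) = -16.

f: a_k = -2, 0, 4, 0, -4/3, 0, …
g: a_k = 2, 2, 8, 14, 38, 80, …
Sym-product of L_f,L_g gives L₀ (≤ ord 2).
Differentiate: ansatz ord ≤ ord L₀ ⇒ L.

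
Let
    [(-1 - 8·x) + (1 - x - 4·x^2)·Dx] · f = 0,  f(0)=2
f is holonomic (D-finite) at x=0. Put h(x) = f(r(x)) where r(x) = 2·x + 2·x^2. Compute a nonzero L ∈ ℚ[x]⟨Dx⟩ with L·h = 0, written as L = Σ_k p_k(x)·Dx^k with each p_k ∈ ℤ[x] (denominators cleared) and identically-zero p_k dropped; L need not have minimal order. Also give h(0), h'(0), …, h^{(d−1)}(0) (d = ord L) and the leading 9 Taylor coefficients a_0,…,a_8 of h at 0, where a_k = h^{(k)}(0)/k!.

f: a_k = 2, 2, 10, 18, 58, 130, 362, 882, 2330, …
Change of var in L_f (x↦r) gives L₀.
L = (2 + 36·x + 96·x^2 + 64·x^3) + (-1 + 2·x + 18·x^2 + 32·x^3 + 16·x^4)·Dx  (order 1).
h: a_k = 2, 4, 44, 224, 1400, 8304, 49680, 297216, 1776800, …
ICs: h(0) = 2.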